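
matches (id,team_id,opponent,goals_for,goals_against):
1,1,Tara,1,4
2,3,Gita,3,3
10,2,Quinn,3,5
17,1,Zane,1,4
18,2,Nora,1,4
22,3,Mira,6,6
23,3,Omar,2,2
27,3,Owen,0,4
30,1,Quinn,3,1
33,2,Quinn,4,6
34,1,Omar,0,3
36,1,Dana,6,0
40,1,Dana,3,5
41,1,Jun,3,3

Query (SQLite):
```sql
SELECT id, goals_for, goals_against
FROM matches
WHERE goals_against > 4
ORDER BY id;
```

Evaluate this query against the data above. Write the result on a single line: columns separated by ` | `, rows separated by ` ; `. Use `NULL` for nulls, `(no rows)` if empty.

10 | 3 | 5 ; 22 | 6 | 6 ; 33 | 4 | 6 ; 40 | 3 | 5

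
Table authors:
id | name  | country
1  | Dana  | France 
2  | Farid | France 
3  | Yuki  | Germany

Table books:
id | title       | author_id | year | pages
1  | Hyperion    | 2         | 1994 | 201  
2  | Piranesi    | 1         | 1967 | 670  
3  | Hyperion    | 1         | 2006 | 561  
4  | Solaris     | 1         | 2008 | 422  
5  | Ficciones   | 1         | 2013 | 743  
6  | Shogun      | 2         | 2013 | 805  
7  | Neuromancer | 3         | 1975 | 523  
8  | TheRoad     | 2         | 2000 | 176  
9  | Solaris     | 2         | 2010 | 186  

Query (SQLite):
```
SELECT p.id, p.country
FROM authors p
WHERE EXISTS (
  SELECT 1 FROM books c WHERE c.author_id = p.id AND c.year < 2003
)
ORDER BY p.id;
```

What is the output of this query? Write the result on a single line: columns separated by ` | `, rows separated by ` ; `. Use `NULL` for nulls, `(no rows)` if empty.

1 | France ; 2 | France ; 3 | Germany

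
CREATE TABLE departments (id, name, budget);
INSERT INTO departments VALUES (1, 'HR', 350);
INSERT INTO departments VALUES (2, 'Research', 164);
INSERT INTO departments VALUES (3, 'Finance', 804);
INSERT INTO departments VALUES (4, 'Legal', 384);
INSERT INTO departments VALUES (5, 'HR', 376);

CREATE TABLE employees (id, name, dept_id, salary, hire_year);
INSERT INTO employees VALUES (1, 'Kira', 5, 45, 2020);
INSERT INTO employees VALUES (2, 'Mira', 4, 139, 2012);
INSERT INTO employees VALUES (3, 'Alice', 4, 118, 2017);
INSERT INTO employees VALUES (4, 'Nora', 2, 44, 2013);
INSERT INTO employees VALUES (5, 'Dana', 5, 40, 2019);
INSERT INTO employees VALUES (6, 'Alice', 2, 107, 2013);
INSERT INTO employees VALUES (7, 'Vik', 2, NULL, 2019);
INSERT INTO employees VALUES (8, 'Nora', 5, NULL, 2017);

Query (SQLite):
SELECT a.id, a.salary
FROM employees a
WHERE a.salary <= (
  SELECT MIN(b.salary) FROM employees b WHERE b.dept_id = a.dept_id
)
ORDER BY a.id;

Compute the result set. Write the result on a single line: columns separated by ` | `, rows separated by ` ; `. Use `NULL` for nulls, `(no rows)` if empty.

For each employees row a, compute MIN(salary) over rows sharing a.dept_id.
Keep row a if a.salary <= that per-group MIN.
  dept_id=2: MIN(salary) = 44
  dept_id=4: MIN(salary) = 118
  dept_id=5: MIN(salary) = 40

3 | 118 ; 4 | 44 ; 5 | 40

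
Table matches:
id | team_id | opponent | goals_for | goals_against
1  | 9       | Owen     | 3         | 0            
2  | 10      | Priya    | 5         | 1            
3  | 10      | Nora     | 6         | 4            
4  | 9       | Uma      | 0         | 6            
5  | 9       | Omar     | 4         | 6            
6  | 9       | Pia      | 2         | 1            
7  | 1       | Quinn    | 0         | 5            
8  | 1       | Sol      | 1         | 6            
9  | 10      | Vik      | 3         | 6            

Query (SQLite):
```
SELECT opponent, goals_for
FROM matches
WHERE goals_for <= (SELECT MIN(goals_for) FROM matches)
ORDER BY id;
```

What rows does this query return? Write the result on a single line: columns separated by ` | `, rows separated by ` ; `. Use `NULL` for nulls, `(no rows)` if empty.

Uma | 0 ; Quinn | 0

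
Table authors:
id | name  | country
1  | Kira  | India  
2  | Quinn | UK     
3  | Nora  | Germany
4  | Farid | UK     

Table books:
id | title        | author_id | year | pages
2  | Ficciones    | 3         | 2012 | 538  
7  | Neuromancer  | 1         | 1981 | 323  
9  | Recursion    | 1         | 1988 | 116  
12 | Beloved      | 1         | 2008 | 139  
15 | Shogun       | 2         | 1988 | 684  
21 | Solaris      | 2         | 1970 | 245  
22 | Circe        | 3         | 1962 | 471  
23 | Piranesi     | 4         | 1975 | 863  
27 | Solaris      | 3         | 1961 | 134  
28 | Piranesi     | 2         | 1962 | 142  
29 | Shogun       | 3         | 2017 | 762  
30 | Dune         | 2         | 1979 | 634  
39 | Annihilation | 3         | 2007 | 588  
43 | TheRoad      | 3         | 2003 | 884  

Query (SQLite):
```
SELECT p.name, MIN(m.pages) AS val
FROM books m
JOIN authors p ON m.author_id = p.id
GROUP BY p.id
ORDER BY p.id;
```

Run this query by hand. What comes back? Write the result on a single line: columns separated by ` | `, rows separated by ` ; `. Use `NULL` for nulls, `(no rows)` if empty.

Join each books row to its authors via author_id.
Group joined rows by authors.id; compute MIN(m.pages) per group.
  1: ids {7, 9, 12} → MIN(m.pages)=116
  2: ids {15, 21, 28, 30} → MIN(m.pages)=142
  3: ids {2, 22, 27, 29, 39, 43} → MIN(m.pages)=134
  4: ids {23} → MIN(m.pages)=863

Kira | 116 ; Quinn | 142 ; Nora | 134 ; Farid | 863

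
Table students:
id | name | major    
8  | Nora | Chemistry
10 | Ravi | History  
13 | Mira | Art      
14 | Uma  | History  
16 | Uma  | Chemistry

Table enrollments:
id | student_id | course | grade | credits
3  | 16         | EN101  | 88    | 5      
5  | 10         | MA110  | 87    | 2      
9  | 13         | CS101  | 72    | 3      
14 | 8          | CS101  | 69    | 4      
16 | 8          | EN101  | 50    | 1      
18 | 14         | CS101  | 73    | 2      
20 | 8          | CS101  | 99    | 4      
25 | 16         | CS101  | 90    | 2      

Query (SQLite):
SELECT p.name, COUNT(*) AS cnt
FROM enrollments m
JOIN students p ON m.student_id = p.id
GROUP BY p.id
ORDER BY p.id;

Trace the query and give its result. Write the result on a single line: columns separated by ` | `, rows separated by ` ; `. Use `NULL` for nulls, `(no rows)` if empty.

Nora | 3 ; Ravi | 1 ; Mira | 1 ; Uma | 1 ; Uma | 2

Join each enrollments row to its students via student_id.
Group joined rows by students.id; compute COUNT(*) per group.
  8: ids {14, 16, 20} → COUNT(*)=3
  10: ids {5} → COUNT(*)=1
  13: ids {9} → COUNT(*)=1
  14: ids {18} → COUNT(*)=1
  16: ids {3, 25} → COUNT(*)=2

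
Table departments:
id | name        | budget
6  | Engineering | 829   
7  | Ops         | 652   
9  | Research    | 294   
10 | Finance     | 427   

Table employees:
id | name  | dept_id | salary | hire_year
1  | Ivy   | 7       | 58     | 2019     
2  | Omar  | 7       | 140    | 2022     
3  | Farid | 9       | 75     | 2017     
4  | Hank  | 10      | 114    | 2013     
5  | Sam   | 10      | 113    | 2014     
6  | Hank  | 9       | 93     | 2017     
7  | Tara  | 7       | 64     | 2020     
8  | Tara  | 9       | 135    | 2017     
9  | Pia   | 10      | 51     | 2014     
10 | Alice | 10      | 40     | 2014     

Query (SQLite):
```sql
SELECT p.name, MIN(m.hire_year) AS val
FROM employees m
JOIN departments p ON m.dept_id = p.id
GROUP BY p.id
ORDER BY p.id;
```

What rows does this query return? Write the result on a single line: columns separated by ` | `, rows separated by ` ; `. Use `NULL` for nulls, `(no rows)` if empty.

Ops | 2019 ; Research | 2017 ; Finance | 2013

Join each employees row to its departments via dept_id.
Group joined rows by departments.id; compute MIN(m.hire_year) per group.
  7: ids {1, 2, 7} → MIN(m.hire_year)=2019
  9: ids {3, 6, 8} → MIN(m.hire_year)=2017
  10: ids {4, 5, 9, 10} → MIN(m.hire_year)=2013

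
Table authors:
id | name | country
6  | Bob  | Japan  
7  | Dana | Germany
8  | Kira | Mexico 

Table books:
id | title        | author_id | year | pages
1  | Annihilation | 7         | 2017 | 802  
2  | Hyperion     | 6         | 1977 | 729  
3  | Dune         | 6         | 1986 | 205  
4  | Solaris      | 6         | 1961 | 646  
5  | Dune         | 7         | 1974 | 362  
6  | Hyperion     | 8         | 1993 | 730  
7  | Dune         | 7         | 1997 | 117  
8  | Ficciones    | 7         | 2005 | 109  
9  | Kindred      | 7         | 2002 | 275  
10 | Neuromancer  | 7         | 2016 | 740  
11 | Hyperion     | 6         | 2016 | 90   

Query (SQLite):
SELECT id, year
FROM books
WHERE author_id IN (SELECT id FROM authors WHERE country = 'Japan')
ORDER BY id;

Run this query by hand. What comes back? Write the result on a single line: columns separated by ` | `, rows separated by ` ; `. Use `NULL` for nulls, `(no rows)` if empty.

2 | 1977 ; 3 | 1986 ; 4 | 1961 ; 11 | 2016

Inner query: authors.id where country = 'Japan'.
Outer: keep books rows whose author_id is in that set.
Inner query → {6}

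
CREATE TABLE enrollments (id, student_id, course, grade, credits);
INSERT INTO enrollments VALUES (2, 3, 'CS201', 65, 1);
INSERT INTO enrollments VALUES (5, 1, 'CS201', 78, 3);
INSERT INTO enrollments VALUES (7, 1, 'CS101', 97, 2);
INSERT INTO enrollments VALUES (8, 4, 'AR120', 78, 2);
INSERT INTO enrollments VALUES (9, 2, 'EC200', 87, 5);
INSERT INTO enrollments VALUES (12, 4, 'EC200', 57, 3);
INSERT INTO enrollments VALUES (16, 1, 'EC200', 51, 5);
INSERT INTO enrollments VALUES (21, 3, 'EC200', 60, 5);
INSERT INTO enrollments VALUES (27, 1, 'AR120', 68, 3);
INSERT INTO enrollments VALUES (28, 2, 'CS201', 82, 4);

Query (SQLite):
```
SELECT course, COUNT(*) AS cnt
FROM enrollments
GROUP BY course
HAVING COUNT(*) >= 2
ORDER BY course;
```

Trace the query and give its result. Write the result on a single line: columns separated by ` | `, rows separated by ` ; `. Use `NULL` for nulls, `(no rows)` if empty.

AR120 | 2 ; CS201 | 3 ; EC200 | 4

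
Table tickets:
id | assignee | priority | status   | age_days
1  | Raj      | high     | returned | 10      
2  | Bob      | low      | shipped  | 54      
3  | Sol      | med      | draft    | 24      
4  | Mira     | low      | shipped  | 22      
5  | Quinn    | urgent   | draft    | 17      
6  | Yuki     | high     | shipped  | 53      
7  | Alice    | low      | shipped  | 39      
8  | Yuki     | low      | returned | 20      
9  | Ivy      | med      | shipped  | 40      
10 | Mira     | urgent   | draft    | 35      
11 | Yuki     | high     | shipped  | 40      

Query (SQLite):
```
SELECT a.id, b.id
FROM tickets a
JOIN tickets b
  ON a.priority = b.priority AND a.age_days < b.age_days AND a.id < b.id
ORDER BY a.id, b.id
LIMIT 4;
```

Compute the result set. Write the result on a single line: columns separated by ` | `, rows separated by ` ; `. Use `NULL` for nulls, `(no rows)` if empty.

1 | 6 ; 1 | 11 ; 3 | 9 ; 4 | 7

Pairs (a,b) with same priority, a.age_days < b.age_days, a.id < b.id.
priority groups: high:{1,6,11} low:{2,4,7,8} med:{3,9} urgent:{5,10}
Ordered by (a.id, b.id); first 4.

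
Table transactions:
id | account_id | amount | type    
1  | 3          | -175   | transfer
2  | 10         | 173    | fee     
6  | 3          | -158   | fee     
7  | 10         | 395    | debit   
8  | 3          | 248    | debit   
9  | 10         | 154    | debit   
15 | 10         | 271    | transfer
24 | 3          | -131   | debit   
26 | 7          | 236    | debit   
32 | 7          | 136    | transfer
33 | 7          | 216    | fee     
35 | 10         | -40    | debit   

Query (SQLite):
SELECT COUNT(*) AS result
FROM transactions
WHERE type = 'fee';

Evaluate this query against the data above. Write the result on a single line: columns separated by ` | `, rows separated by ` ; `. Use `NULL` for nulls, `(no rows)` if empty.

Rows where type='fee' → amount values: [173, -158, 216].
COUNT(*) counts rows → 3.

3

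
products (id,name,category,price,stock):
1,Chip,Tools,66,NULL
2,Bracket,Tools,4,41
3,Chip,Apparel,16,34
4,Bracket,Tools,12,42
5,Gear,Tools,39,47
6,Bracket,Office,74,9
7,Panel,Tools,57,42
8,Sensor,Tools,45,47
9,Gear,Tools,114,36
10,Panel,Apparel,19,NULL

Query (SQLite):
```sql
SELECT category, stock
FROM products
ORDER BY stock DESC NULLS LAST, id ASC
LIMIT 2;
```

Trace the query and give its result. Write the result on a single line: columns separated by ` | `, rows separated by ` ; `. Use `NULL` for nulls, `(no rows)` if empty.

Sort by stock desc, tiebreak id asc: (47, id=5), (47, id=8), (42, id=4), (42, id=7), (41, id=2) …. Take first 2.
NULLS LAST: NULL stock rows go after all non-NULL rows (among themselves ordered by id asc).

Tools | 47 ; Tools | 47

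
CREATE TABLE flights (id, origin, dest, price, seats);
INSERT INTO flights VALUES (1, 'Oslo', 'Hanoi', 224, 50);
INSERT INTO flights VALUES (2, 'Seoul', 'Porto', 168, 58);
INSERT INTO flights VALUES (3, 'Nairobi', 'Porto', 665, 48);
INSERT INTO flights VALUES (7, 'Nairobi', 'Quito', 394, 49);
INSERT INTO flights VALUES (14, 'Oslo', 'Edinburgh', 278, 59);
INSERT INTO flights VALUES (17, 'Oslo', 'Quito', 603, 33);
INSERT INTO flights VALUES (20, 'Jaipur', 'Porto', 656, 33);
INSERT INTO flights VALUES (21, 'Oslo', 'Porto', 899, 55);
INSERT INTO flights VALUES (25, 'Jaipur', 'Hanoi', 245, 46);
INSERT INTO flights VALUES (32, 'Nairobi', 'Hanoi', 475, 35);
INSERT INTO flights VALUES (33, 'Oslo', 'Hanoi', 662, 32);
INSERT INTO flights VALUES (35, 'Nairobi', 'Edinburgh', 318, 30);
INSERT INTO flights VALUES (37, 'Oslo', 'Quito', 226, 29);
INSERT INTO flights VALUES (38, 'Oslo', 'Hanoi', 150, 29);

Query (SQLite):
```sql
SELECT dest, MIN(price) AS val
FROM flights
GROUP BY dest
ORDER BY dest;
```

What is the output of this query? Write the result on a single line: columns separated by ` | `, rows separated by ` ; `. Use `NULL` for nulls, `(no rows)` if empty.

Partition flights by dest; compute MIN(price) within each group.
  Edinburgh: ids {14, 35} → MIN(price)=278
  Hanoi: ids {1, 25, 32, 33, 38} → MIN(price)=150
  Porto: ids {2, 3, 20, 21} → MIN(price)=168
  Quito: ids {7, 17, 37} → MIN(price)=226

Edinburgh | 278 ; Hanoi | 150 ; Porto | 168 ; Quito | 226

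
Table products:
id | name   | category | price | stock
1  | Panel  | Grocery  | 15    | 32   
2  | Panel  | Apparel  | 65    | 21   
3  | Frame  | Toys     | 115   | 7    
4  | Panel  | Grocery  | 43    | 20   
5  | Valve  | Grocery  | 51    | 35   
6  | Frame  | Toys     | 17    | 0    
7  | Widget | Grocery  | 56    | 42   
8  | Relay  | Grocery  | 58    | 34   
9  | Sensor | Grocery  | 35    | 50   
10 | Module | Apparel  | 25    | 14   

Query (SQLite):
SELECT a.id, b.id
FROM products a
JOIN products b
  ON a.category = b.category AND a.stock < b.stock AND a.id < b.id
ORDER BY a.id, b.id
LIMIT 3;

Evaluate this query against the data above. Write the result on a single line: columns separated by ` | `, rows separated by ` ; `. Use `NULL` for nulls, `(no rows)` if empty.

Pairs (a,b) with same category, a.stock < b.stock, a.id < b.id.
category groups: Apparel:{2,10} Grocery:{1,4,5,7,8,9} Toys:{3,6}
Ordered by (a.id, b.id); first 3.

1 | 5 ; 1 | 7 ; 1 | 8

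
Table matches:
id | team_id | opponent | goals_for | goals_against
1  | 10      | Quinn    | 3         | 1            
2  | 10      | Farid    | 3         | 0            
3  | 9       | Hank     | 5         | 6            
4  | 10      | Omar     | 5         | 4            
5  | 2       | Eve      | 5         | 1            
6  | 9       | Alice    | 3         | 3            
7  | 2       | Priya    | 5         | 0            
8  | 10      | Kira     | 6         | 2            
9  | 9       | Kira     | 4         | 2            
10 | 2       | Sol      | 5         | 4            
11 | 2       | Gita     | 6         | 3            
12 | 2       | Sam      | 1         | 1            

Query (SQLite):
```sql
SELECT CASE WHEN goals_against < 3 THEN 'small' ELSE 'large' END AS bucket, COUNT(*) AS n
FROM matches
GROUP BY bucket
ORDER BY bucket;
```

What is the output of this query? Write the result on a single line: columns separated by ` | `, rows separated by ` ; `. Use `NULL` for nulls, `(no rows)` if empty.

large | 5 ; small | 7

Bucket rows by goals_against < 3 → 'small' else 'large'; count each bucket.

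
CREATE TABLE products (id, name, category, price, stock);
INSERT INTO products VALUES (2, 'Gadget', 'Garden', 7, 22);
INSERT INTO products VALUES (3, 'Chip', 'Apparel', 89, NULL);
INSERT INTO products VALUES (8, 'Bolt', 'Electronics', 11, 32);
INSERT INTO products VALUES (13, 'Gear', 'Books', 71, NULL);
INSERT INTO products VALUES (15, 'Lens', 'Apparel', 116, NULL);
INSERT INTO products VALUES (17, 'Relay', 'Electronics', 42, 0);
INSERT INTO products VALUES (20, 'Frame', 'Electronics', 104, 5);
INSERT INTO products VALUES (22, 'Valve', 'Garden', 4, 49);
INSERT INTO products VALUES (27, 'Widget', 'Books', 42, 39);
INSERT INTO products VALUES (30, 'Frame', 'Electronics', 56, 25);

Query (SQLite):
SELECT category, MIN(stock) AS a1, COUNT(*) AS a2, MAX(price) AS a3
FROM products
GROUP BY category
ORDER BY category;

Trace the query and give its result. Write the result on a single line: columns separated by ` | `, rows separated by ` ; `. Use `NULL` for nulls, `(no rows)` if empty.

Apparel | NULL | 2 | 116 ; Books | 39 | 2 | 71 ; Electronics | 0 | 4 | 104 ; Garden | 22 | 2 | 7

Group products by category.
Per group compute: MIN(stock), COUNT(*), MAX(price).
  Apparel: ids {3, 15} → MIN(stock)=NULL, COUNT(*)=2, MAX(price)=116
  Books: ids {13, 27} → MIN(stock)=39, COUNT(*)=2, MAX(price)=71
  Electronics: ids {8, 17, 20, 30} → MIN(stock)=0, COUNT(*)=4, MAX(price)=104
  Garden: ids {2, 22} → MIN(stock)=22, COUNT(*)=2, MAX(price)=7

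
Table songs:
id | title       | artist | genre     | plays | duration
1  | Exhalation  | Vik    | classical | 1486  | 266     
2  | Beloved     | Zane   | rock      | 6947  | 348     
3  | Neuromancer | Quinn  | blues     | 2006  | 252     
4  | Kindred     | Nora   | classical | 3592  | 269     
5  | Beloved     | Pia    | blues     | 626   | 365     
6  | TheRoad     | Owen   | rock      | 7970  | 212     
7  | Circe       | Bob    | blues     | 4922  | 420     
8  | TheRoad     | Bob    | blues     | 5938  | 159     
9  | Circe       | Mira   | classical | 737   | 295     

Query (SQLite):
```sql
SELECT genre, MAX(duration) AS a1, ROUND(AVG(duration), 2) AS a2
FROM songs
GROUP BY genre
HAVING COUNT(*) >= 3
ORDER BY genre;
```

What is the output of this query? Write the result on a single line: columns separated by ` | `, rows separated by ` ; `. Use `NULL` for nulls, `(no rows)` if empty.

Group songs by genre.
Per group compute: MAX(duration), ROUND(AVG(duration), 2).
HAVING: drop groups with fewer than 3 rows.
  blues: ids {3, 5, 7, 8} → MAX(duration)=420, ROUND(AVG(duration), 2)=299
  classical: ids {1, 4, 9} → MAX(duration)=295, ROUND(AVG(duration), 2)=276.67
  rock: ids {2, 6} → MAX(duration)=348, ROUND(AVG(duration), 2)=280

blues | 420 | 299 ; classical | 295 | 276.67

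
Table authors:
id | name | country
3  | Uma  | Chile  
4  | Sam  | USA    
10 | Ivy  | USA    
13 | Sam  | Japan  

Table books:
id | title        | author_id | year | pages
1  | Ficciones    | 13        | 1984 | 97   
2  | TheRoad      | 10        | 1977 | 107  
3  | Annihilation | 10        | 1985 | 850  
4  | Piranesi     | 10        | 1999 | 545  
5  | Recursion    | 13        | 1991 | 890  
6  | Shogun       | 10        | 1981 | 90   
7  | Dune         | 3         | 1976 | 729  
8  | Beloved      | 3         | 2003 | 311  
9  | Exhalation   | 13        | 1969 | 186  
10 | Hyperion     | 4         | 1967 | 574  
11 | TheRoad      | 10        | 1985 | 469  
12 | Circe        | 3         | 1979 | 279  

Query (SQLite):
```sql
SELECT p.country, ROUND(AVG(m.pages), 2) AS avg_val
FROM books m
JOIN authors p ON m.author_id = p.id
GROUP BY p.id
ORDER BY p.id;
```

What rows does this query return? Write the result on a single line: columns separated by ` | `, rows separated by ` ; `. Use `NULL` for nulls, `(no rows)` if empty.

Chile | 439.67 ; USA | 574 ; USA | 412.2 ; Japan | 391

Join each books row to its authors via author_id.
Group joined rows by authors.id; compute ROUND(AVG(m.pages), 2) per group.
  3: ids {7, 8, 12} → ROUND(AVG(m.pages), 2)=439.67
  4: ids {10} → ROUND(AVG(m.pages), 2)=574
  10: ids {2, 3, 4, 6, 11} → ROUND(AVG(m.pages), 2)=412.2
  13: ids {1, 5, 9} → ROUND(AVG(m.pages), 2)=391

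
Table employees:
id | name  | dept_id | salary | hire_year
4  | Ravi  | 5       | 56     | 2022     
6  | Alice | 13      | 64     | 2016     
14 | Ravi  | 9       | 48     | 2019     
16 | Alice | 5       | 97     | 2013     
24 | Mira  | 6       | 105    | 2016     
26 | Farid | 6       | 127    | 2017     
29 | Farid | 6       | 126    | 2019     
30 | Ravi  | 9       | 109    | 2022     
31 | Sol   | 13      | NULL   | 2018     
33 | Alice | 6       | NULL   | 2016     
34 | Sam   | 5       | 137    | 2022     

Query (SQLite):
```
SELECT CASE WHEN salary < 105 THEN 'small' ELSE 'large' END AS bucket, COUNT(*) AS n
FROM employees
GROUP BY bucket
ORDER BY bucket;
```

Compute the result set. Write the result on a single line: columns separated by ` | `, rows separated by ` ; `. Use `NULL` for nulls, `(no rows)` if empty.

large | 7 ; small | 4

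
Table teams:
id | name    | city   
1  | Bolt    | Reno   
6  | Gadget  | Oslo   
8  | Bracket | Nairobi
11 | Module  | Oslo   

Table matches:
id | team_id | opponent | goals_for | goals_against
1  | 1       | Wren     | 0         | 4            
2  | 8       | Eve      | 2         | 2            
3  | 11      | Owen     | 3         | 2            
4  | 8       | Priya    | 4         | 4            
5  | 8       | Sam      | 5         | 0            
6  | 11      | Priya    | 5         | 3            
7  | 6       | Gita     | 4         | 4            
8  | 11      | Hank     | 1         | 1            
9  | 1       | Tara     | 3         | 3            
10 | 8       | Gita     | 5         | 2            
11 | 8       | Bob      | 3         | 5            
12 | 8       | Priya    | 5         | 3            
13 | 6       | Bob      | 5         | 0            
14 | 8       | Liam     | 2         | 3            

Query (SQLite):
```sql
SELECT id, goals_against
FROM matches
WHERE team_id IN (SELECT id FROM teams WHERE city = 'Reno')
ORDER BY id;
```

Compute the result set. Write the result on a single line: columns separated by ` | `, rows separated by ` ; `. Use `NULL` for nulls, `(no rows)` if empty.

1 | 4 ; 9 | 3

Inner query: teams.id where city = 'Reno'.
Outer: keep matches rows whose team_id is in that set.
Inner query → {1}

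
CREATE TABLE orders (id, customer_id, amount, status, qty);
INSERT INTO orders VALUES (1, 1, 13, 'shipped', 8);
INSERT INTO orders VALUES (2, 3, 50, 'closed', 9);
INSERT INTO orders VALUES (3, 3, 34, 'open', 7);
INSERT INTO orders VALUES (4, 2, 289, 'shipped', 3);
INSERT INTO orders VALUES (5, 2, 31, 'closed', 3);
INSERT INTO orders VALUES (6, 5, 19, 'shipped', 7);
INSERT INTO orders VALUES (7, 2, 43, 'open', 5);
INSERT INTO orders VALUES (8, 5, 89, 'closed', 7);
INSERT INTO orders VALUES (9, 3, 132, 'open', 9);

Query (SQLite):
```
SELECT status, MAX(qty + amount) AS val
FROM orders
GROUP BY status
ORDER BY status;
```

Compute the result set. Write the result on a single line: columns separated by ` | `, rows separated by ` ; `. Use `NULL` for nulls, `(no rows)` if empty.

closed | 96 ; open | 141 ; shipped | 292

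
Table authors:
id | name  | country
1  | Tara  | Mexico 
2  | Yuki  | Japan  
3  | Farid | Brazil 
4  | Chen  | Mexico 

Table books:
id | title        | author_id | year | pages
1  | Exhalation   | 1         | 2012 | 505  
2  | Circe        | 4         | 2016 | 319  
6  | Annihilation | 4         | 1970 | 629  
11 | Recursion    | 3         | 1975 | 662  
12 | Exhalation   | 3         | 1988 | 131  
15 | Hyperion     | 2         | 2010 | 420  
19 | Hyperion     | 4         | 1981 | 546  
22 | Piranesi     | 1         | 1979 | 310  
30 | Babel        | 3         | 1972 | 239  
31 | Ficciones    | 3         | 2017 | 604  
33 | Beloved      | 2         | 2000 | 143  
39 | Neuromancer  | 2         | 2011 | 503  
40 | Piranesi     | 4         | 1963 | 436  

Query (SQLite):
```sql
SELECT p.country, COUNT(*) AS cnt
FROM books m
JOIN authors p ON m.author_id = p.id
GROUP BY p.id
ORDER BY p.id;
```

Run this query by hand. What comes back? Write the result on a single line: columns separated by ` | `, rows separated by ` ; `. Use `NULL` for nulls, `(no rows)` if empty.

Mexico | 2 ; Japan | 3 ; Brazil | 4 ; Mexico | 4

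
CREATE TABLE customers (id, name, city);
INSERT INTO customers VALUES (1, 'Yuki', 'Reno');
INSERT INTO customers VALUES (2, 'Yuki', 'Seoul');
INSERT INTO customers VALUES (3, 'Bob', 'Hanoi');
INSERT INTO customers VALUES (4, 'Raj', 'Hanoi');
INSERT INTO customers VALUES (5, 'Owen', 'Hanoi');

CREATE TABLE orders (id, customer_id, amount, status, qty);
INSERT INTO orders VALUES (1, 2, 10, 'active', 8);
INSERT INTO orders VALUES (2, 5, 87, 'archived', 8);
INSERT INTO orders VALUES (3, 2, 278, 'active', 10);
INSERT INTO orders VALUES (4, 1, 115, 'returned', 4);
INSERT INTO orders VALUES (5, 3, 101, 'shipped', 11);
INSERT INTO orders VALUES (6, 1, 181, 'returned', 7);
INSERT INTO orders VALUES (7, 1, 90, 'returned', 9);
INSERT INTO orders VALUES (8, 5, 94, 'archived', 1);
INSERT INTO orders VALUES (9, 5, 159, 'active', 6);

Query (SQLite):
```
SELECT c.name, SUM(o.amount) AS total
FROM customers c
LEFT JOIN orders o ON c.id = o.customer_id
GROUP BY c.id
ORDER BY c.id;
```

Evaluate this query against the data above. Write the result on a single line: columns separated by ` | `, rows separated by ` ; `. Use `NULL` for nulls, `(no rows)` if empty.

LEFT JOIN keeps every customers row; unmatched ones get NULL for orders columns.
Group by customers.id and compute SUM(o.amount). SUM over an all-NULL group is NULL.
  1: ids {4, 6, 7} → SUM(o.amount)=386
  2: ids {1, 3} → SUM(o.amount)=288
  3: ids {5} → SUM(o.amount)=101
  4: ids {—} → SUM(o.amount)=NULL
  5: ids {2, 8, 9} → SUM(o.amount)=340

Yuki | 386 ; Yuki | 288 ; Bob | 101 ; Raj | NULL ; Owen | 340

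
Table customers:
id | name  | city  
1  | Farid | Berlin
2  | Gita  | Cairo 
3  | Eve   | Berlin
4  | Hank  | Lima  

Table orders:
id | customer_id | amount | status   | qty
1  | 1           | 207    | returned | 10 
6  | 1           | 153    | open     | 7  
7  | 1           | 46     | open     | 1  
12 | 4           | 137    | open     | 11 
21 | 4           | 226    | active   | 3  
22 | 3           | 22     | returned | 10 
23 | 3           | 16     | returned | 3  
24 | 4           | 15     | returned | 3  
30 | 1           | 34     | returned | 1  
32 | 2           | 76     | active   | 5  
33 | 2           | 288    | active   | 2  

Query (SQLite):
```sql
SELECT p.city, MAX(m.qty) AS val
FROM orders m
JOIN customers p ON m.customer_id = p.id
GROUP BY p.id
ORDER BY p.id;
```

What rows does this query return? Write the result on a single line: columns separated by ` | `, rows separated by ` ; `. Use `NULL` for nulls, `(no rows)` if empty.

Berlin | 10 ; Cairo | 5 ; Berlin | 10 ; Lima | 11

Join each orders row to its customers via customer_id.
Group joined rows by customers.id; compute MAX(m.qty) per group.
  1: ids {1, 6, 7, 30} → MAX(m.qty)=10
  2: ids {32, 33} → MAX(m.qty)=5
  3: ids {22, 23} → MAX(m.qty)=10
  4: ids {12, 21, 24} → MAX(m.qty)=11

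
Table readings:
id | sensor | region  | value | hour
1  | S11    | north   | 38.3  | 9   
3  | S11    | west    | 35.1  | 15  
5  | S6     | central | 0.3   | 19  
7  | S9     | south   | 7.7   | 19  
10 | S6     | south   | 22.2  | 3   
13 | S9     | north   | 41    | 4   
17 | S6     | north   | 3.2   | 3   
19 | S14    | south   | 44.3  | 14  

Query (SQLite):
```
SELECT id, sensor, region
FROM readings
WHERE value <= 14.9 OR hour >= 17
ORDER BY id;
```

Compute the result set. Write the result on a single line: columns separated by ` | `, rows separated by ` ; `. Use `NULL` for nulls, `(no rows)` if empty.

value <= 14.9: ids {5, 7, 17}
hour >= 17: ids {5, 7}
Combine with OR.

5 | S6 | central ; 7 | S9 | south ; 17 | S6 | north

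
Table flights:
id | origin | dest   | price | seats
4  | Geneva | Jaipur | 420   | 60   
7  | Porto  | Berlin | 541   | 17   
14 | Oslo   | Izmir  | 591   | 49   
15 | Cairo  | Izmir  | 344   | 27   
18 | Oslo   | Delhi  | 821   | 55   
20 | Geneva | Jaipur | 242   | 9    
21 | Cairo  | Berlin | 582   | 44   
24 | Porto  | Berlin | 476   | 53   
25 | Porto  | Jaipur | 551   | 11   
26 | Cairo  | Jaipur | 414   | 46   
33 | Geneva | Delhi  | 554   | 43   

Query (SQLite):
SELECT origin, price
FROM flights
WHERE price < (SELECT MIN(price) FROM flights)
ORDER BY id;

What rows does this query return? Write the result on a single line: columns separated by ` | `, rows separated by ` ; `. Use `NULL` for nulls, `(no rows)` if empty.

Scalar subquery: MIN(price) over all flights rows = 242.
Keep rows where price < that value.

(no rows)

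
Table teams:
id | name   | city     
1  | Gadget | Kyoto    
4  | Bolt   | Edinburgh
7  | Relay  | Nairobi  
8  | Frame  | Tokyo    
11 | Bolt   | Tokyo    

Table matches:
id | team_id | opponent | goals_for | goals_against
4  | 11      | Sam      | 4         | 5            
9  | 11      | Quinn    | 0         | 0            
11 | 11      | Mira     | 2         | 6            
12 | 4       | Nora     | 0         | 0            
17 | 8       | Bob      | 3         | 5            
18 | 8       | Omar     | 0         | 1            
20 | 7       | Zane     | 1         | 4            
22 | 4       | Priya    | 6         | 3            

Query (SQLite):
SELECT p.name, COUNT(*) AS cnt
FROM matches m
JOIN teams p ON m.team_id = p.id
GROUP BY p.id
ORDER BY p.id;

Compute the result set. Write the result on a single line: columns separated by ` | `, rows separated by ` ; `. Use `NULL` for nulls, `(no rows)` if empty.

Join each matches row to its teams via team_id.
Group joined rows by teams.id; compute COUNT(*) per group.
  4: ids {12, 22} → COUNT(*)=2
  7: ids {20} → COUNT(*)=1
  8: ids {17, 18} → COUNT(*)=2
  11: ids {4, 9, 11} → COUNT(*)=3

Bolt | 2 ; Relay | 1 ; Frame | 2 ; Bolt | 3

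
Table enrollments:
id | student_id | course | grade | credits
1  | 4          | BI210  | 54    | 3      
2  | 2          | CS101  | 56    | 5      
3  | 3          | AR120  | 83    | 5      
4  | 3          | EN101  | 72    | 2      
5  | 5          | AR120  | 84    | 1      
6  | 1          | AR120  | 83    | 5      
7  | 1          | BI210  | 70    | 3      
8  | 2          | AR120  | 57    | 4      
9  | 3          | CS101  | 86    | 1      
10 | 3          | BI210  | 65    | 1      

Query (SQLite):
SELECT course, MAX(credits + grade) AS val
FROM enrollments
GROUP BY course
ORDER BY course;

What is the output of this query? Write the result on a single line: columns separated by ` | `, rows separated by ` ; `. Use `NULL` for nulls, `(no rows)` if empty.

For each row compute credits + grade.
Group by course; take MAX of the expression per group.
  AR120: ids {3, 5, 6, 8} → MAX(credits + grade)=88
  BI210: ids {1, 7, 10} → MAX(credits + grade)=73
  CS101: ids {2, 9} → MAX(credits + grade)=87
  EN101: ids {4} → MAX(credits + grade)=74

AR120 | 88 ; BI210 | 73 ; CS101 | 87 ; EN101 | 74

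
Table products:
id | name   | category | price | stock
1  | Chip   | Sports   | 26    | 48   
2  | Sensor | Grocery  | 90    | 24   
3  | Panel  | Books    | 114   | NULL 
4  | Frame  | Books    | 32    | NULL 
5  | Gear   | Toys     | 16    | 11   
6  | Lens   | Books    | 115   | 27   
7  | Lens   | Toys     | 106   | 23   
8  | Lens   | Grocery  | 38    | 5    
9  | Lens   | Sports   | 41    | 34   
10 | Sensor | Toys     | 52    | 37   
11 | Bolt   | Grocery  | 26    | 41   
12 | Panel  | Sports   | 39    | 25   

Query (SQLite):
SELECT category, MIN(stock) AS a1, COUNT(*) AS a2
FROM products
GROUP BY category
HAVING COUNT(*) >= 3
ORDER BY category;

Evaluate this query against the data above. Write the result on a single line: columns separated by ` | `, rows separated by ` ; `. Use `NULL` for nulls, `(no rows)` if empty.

Group products by category.
Per group compute: MIN(stock), COUNT(*).
HAVING: drop groups with fewer than 3 rows.
  Books: ids {3, 4, 6} → MIN(stock)=27, COUNT(*)=3
  Grocery: ids {2, 8, 11} → MIN(stock)=5, COUNT(*)=3
  Sports: ids {1, 9, 12} → MIN(stock)=25, COUNT(*)=3
  Toys: ids {5, 7, 10} → MIN(stock)=11, COUNT(*)=3

Books | 27 | 3 ; Grocery | 5 | 3 ; Sports | 25 | 3 ; Toys | 11 | 3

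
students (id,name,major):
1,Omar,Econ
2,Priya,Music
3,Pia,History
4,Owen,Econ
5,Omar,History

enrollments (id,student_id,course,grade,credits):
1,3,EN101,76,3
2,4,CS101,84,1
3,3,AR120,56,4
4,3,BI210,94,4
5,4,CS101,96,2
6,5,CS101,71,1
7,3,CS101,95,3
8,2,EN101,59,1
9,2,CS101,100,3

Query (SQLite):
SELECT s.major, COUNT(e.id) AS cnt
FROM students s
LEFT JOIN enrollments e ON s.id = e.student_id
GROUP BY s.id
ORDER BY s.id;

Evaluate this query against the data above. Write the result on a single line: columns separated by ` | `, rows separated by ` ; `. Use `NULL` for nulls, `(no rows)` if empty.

Econ | 0 ; Music | 2 ; History | 4 ; Econ | 2 ; History | 1

LEFT JOIN keeps every students row; unmatched ones get NULL for enrollments columns.
Group by students.id and compute COUNT(e.id). COUNT(col) of an all-NULL group is 0.
  1: ids {—} → COUNT(e.id)=0
  2: ids {8, 9} → COUNT(e.id)=2
  3: ids {1, 3, 4, 7} → COUNT(e.id)=4
  4: ids {2, 5} → COUNT(e.id)=2
  5: ids {6} → COUNT(e.id)=1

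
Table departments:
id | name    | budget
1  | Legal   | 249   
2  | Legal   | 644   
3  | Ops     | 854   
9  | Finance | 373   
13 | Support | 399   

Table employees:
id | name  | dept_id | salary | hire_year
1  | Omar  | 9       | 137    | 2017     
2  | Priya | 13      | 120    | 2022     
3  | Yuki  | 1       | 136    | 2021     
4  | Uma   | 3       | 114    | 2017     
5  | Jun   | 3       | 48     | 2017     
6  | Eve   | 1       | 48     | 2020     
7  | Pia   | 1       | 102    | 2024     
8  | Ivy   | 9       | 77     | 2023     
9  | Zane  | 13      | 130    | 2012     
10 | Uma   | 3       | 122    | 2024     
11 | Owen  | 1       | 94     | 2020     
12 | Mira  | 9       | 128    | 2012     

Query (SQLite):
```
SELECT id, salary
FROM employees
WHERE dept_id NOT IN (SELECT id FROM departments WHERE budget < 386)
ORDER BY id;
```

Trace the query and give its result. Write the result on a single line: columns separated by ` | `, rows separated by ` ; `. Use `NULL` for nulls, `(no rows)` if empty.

Inner query: departments.id where budget < 386.
Outer: keep employees rows whose dept_id is not in that set.
Inner query → {1, 9}

2 | 120 ; 4 | 114 ; 5 | 48 ; 9 | 130 ; 10 | 122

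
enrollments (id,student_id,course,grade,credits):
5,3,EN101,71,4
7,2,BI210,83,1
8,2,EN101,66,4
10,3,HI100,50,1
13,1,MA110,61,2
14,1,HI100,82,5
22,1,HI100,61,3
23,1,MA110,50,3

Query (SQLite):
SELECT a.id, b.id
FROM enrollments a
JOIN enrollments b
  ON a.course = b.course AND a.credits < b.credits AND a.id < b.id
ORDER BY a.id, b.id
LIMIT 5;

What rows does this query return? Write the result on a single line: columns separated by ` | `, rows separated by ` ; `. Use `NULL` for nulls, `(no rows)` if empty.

Pairs (a,b) with same course, a.credits < b.credits, a.id < b.id.
course groups: BI210:{7} EN101:{5,8} HI100:{10,14,22} MA110:{13,23}
Ordered by (a.id, b.id); first 5.

10 | 14 ; 10 | 22 ; 13 | 23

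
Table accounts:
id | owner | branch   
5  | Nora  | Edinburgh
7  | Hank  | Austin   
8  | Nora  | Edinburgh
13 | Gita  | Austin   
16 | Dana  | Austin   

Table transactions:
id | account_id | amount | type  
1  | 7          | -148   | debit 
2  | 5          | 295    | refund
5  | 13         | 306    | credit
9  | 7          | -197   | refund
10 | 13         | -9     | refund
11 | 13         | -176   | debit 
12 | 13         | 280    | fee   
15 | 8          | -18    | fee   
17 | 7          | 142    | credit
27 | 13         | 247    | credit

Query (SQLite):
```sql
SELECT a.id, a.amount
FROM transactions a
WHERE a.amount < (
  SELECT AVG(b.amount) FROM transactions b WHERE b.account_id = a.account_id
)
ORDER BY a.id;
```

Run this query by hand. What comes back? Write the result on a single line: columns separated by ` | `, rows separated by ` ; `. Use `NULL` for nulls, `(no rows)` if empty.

1 | -148 ; 9 | -197 ; 10 | -9 ; 11 | -176

For each transactions row a, compute AVG(amount) over rows sharing a.account_id.
Keep row a if a.amount < that per-group AVG.
  account_id=5: AVG(amount) = 295.0
  account_id=7: AVG(amount) = -67.666667
  account_id=8: AVG(amount) = -18.0
  account_id=13: AVG(amount) = 129.6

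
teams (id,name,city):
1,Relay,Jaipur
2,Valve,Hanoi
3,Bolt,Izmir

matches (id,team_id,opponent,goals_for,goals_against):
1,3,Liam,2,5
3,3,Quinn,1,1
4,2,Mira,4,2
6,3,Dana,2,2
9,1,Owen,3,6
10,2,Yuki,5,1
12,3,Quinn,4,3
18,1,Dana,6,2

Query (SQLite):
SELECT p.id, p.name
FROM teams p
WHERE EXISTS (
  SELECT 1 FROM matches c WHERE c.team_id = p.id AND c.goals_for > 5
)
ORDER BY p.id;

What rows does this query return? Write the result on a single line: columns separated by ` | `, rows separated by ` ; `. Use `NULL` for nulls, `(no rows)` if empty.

1 | Relay

For each teams row, check whether any matches with matching team_id has goals_for > 5.
Keep rows where that is true.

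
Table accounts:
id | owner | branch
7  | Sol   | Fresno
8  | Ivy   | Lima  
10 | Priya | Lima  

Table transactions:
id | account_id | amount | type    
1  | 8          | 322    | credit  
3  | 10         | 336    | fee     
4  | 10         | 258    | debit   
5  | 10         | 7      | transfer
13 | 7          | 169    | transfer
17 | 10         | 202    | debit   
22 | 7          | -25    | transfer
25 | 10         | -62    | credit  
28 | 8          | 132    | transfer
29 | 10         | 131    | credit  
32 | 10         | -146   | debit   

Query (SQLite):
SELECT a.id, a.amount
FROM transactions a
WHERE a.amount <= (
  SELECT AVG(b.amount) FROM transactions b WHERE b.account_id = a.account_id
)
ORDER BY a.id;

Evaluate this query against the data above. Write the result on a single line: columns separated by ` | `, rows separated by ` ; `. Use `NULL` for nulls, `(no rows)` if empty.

5 | 7 ; 22 | -25 ; 25 | -62 ; 28 | 132 ; 32 | -146

For each transactions row a, compute AVG(amount) over rows sharing a.account_id.
Keep row a if a.amount <= that per-group AVG.
  account_id=7: AVG(amount) = 72.0
  account_id=8: AVG(amount) = 227.0
  account_id=10: AVG(amount) = 103.714286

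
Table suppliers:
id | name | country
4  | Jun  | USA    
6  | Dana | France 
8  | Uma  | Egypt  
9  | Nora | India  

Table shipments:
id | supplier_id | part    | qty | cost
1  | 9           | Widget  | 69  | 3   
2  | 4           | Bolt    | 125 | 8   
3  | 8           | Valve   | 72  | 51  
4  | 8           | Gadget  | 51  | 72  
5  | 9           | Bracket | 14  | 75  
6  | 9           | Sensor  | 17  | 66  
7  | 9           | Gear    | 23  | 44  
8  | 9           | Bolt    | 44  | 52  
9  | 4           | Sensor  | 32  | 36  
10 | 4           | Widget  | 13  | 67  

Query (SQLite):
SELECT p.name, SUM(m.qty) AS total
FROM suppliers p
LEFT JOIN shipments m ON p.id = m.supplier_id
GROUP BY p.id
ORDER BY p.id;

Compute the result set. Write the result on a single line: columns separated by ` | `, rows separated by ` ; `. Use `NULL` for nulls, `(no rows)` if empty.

LEFT JOIN keeps every suppliers row; unmatched ones get NULL for shipments columns.
Group by suppliers.id and compute SUM(m.qty). SUM over an all-NULL group is NULL.
  4: ids {2, 9, 10} → SUM(m.qty)=170
  6: ids {—} → SUM(m.qty)=NULL
  8: ids {3, 4} → SUM(m.qty)=123
  9: ids {1, 5, 6, 7, 8} → SUM(m.qty)=167

Jun | 170 ; Dana | NULL ; Uma | 123 ; Nora | 167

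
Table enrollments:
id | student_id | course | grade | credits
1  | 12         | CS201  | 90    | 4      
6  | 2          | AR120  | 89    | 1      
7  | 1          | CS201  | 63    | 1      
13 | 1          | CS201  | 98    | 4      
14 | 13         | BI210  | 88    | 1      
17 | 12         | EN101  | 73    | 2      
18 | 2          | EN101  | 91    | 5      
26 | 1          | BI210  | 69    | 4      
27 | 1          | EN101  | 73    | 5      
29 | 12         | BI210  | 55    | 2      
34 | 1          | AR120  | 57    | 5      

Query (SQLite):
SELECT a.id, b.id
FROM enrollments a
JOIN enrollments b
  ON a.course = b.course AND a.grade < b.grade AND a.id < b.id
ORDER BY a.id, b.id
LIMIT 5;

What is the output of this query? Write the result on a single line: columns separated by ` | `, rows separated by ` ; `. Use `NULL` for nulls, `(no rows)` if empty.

1 | 13 ; 7 | 13 ; 17 | 18

Pairs (a,b) with same course, a.grade < b.grade, a.id < b.id.
course groups: AR120:{6,34} BI210:{14,26,29} CS201:{1,7,13} EN101:{17,18,27}
Ordered by (a.id, b.id); first 5.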